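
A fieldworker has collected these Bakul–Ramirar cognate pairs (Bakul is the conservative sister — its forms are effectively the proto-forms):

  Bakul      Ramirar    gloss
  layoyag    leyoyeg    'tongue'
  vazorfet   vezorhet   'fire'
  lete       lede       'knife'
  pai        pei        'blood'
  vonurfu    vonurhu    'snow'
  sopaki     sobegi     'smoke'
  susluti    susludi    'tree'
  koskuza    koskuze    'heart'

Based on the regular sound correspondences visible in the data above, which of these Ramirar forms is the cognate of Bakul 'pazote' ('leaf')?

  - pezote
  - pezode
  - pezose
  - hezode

pezode

layoyag ~ leyoyeg, vazorfet ~ vezorhet — Bakul a corresponds to Ramirar e after a consonant, before a consonant other than r, m, n, p, b, f, v.
lete ~ lede — Bakul t corresponds to Ramirar d between vowels (before a front vowel).
Applying these to Bakul 'pazote':
  pazote → pezote   (a→e after a consonant, before a consonant other than r, m, n, p, b, f, v)
  pezote → pezode   (t→d between vowels (before a front vowel))
So the Ramirar cognate is 'pezode'.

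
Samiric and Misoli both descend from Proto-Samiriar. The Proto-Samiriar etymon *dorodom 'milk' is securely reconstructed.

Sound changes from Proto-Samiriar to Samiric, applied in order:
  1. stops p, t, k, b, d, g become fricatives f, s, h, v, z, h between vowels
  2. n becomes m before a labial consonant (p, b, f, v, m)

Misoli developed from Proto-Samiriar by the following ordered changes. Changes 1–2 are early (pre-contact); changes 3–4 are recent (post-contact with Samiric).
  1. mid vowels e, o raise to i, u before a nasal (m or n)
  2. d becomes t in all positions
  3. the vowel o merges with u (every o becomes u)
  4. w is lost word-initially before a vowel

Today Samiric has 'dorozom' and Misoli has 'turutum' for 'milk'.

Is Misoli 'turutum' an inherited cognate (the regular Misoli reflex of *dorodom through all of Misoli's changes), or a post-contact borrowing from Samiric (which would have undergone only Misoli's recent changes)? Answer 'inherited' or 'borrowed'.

inherited

If inherited, *dorodom would pass through all of Misoli's changes:
Misoli: *dorodom > dorodum > torotum > turutum  (by pre-nasal raising, unconditioned shift, vowel merger)
If borrowed from Samiric 'dorozom' after the early changes, it would undergo only the recent ones:
  rule 3 (vowel merger): dorozom → duruzum
  rule 4 (glide loss): no change (duruzum)
  ⇒ as a loan: duruzum
Misoli 'turutum' matches the inherited outcome exactly, so it is an inherited cognate, not a loan.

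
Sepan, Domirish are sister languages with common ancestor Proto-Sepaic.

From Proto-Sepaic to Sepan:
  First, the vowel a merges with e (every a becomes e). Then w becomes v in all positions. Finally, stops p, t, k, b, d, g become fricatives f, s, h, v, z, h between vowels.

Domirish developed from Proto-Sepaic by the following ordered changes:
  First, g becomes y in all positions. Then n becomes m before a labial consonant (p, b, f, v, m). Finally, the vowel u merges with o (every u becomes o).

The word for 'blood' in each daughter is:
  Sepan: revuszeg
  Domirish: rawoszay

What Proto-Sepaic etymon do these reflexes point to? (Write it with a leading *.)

*rawuszag

Position 8: Sepan has g, Domirish has y. Sepan preserves g here (none of its changes turn any other segment into g), so the proto-segment is *g.
Position 3: Sepan has v, Domirish has w. Domirish preserves w here (none of its changes turn any other segment into w), so the proto-segment is *w.
This points to *rawuszag. Verify forward in each daughter:
Sepan: *rawuszag
  rawuszag → rewuszeg   [vowel merger]
  rewuszeg → revuszeg   [unconditioned shift]
  revuszeg (rule 3 does not apply)
  giving Sepan revuszeg.
Domirish: *rawuszag > rawuszay > rawoszay  (by unconditioned shift, vowel merger)
No other proto-form is consistent with every reflex, so the reconstruction is *rawuszag.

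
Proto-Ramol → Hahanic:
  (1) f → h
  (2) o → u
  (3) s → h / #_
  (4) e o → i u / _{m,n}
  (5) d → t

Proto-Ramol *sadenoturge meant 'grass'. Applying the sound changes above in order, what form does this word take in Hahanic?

hatinuturge

Hahanic: start from *sadenoturge.
  rule 1: no change — sadenoturge
  rule 2 (vowel merger): sadenoturge → sadenuturge
  rule 3 (debuccalisation): sadenuturge → hadenuturge
  rule 4 (pre-nasal raising): hadenuturge → hadinuturge
  rule 5 (unconditioned shift): hadinuturge → hatinuturge
  ⇒ Hahanic hatinuturge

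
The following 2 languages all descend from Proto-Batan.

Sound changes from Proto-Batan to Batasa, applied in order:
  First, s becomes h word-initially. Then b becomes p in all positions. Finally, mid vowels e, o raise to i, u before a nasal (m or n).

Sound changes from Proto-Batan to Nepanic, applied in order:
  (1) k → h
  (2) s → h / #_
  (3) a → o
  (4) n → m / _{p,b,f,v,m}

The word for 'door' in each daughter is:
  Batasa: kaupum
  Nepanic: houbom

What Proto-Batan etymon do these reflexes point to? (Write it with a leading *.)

Position 4: Batasa has p, Nepanic has b. Nepanic preserves b here (none of its changes turn any other segment into b), so the proto-segment is *b.
Position 1: Batasa has k, Nepanic has h. Batasa preserves k here (none of its changes turn any other segment into k), so the proto-segment is *k.
Position 5: Batasa has u, Nepanic has o. Taking the neighbouring segments as reconstructed: Batasa u could go back to *o or *u; Nepanic o could go back to *a or *o — the one source consistent with every daughter is *o.
Continuing position by position gives *kaubom; check it forward:
Batasa: *kaubom > kaupom > kaupum  (by unconditioned shift, pre-nasal raising)
Nepanic: *kaubom > haubom > houbom  (by unconditioned shift, vowel merger)
No other proto-form is consistent with every reflex, so the reconstruction is *kaubom.

*kaubom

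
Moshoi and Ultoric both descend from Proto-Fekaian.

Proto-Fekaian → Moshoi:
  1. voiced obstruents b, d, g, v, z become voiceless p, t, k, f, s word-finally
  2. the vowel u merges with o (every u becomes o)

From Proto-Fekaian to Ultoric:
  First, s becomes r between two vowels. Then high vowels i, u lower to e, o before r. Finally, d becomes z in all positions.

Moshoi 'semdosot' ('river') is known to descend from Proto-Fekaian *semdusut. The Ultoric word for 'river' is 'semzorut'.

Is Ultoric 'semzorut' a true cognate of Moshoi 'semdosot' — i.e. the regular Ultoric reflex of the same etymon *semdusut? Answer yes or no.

Derive the expected Ultoric reflex of *semdusut:
Ultoric: *semdusut
  semdusut → semdurut   [rhotacism]
  semdurut → semdorut   [pre-rhotic lowering]
  semdorut → semzorut   [unconditioned shift]
  giving Ultoric semzorut.
Ultoric 'semzorut' matches the regular reflex exactly, so the pair is cognate.

yes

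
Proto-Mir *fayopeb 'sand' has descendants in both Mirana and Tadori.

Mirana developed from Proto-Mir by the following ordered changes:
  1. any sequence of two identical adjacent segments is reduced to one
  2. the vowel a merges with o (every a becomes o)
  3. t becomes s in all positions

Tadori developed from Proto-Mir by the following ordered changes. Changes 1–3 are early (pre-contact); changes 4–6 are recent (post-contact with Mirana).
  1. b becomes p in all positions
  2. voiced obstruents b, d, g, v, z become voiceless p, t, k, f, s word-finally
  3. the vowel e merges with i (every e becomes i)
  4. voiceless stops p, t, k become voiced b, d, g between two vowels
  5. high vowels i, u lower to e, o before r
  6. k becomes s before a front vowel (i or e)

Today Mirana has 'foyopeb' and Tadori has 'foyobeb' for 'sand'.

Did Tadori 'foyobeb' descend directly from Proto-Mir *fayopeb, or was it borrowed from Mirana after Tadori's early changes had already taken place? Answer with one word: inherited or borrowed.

borrowed

If inherited, *fayopeb would pass through all of Tadori's changes:
Tadori: *fayopeb
  fayopeb → fayopep   [unconditioned shift]
  fayopep (rule 2 does not apply)
  fayopep → fayopip   [vowel merger]
  fayopip → fayobip   [intervocalic voicing]
  fayobip (rule 5 does not apply)
  fayobip (rule 6 does not apply)
  giving Tadori fayobip.
If borrowed from Mirana 'foyopeb' after the early changes, it would undergo only the recent ones:
  rule 4 (intervocalic voicing): foyopeb → foyobeb
  rule 5 (pre-rhotic lowering): no change (foyobeb)
  rule 6 (palatalisation): no change (foyobeb)
  ⇒ as a loan: foyobeb
Tadori 'foyobeb' matches the loan outcome 'foyobeb', not the inherited 'fayobip' — it skipped the early Tadori changes, so it was borrowed from Mirana.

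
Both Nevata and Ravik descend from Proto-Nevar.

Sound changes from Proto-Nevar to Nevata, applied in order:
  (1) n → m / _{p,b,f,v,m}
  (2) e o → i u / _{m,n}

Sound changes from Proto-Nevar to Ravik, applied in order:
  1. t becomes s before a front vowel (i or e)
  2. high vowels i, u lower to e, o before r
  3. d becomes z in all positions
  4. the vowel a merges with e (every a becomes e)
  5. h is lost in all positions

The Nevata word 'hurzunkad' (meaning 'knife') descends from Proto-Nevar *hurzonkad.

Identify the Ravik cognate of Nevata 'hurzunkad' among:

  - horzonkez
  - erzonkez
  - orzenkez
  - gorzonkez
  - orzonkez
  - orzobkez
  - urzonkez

orzonkez

Ravik: *hurzonkad
  hurzonkad (rule 1 does not apply)
  hurzonkad → horzonkad   [pre-rhotic lowering]
  horzonkad → horzonkaz   [unconditioned shift]
  horzonkaz → horzonkez   [vowel merger]
  horzonkez → orzonkez   [h-loss]
  giving Ravik orzonkez.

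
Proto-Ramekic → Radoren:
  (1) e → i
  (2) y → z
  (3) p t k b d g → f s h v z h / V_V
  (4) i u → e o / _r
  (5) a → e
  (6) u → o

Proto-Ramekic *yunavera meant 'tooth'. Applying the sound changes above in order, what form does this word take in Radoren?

zonevere

Radoren: *yunavera > yunavira > zunavira > zunavera > zunevere > zonevere  (by vowel merger, unconditioned shift, pre-rhotic lowering, vowel merger, vowel merger)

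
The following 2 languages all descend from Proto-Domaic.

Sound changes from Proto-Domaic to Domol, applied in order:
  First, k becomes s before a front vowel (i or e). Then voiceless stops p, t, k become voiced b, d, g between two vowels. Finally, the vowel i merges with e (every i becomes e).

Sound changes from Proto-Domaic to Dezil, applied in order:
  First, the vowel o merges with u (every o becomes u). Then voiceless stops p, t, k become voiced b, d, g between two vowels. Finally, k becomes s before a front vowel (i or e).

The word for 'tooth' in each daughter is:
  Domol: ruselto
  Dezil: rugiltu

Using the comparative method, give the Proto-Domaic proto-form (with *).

*rukilto

Position 3: Domol has s, Dezil has g. Taking the neighbouring segments as reconstructed: Domol s could go back to *k or *s; Dezil g could go back to *k or *g — the one source consistent with every daughter is *k.
Position 7: Domol has o, Dezil has u. Domol preserves o here (none of its changes turn any other segment into o), so the proto-segment is *o.
Continuing position by position gives *rukilto; check it forward:
Domol: start from *rukilto.
  rule 1 (palatalisation): rukilto → rusilto
  rule 2: no change — rusilto
  rule 3 (vowel merger): rusilto → ruselto
  ⇒ Domol ruselto
Dezil: *rukilto > rukiltu > rugiltu  (by vowel merger, intervocalic voicing)
Only *rukilto yields all of Domol ruselto, Dezil rugiltu.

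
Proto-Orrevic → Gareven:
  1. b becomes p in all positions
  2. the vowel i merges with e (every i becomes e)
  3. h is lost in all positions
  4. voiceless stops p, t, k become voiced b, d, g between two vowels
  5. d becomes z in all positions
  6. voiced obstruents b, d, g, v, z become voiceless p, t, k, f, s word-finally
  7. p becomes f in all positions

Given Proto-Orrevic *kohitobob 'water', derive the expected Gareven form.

Gareven: start from *kohitobob.
  rule 1 (unconditioned shift): kohitobob → kohitopop
  rule 2 (vowel merger): kohitopop → kohetopop
  rule 3 (h-loss): kohetopop → koetopop
  rule 4 (intervocalic voicing): koetopop → koedobop
  rule 5 (unconditioned shift): koedobop → koezobop
  rule 6: no change — koezobop
  rule 7 (unconditioned shift): koezobop → koezobof
  ⇒ Gareven koezobof

koezobof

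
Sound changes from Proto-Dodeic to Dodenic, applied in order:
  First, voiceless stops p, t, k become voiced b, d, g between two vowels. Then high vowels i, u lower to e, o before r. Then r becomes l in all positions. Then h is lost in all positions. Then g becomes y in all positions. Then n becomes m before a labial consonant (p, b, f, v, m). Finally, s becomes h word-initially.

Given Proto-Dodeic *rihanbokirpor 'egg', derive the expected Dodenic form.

Dodenic: *rihanbokirpor
  rihanbokirpor → rihanbogirpor   [intervocalic voicing]
  rihanbogirpor → rihanbogerpor   [pre-rhotic lowering]
  rihanbogerpor → lihanbogelpol   [unconditioned shift]
  lihanbogelpol → lianbogelpol   [h-loss]
  lianbogelpol → lianboyelpol   [unconditioned shift]
  lianboyelpol → liamboyelpol   [nasal place assimilation]
  liamboyelpol (rule 7 does not apply)
  giving Dodenic liamboyelpol.

liamboyelpol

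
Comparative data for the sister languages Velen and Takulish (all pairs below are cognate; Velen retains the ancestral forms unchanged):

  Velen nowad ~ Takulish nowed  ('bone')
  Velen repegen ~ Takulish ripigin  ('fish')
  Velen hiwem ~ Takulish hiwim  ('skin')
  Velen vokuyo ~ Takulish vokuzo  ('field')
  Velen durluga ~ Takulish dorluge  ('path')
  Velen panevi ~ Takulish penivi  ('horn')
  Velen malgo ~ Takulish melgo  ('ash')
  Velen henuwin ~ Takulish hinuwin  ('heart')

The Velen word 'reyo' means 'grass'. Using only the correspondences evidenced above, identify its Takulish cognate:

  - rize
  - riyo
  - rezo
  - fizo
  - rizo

repegen ~ ripigin — Velen e corresponds to Takulish i after a consonant, before a consonant other than r, m, n, p, b, f, v.
vokuyo ~ vokuzo — Velen y corresponds to Takulish z between vowels (before a back vowel).
Applying these to Velen 'reyo':
  reyo → riyo   (e→i after a consonant, before a consonant other than r, m, n, p, b, f, v)
  riyo → rizo   (y→z between vowels (before a back vowel))
So the Takulish cognate is 'rizo'.

rizo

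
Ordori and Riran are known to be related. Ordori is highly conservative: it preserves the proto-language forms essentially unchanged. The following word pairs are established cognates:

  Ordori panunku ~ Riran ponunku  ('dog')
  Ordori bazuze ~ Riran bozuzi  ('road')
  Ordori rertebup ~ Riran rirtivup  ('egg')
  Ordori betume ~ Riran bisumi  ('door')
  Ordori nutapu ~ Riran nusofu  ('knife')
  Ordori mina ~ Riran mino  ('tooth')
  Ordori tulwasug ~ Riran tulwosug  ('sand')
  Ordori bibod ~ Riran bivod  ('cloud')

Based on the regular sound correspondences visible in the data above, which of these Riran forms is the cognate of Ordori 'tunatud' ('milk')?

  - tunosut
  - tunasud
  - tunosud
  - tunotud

bazuze ~ bozuzi, tulwasug ~ tulwosug — Ordori a corresponds to Riran o after a consonant, before a consonant other than r, m, n, p, b, f, v.
betume ~ bisumi — Ordori t corresponds to Riran s between vowels (before a back vowel).
Applying these to Ordori 'tunatud':
  tunatud → tunotud   (a→o after a consonant, before a consonant other than r, m, n, p, b, f, v)
  tunotud → tunosud   (t→s between vowels (before a back vowel))
So the Riran cognate is 'tunosud'.

tunosud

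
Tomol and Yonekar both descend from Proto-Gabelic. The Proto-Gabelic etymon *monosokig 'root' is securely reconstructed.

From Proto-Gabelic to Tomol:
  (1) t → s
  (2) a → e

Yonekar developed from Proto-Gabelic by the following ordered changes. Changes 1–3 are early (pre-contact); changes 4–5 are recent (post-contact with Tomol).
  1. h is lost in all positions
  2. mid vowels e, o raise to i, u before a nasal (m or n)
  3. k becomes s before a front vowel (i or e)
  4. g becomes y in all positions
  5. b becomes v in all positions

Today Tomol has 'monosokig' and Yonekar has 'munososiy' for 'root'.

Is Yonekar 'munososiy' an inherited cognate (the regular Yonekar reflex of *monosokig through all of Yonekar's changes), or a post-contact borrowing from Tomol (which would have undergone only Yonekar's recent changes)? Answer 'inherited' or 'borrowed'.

If inherited, *monosokig would pass through all of Yonekar's changes:
Yonekar: *monosokig
  monosokig (rule 1 does not apply)
  monosokig → munosokig   [pre-nasal raising]
  munosokig → munososig   [palatalisation]
  munososig → munososiy   [unconditioned shift]
  munososiy (rule 5 does not apply)
  giving Yonekar munososiy.
If borrowed from Tomol 'monosokig' after the early changes, it would undergo only the recent ones:
  rule 4 (unconditioned shift): monosokig → monosokiy
  rule 5 (unconditioned shift): no change (monosokiy)
  ⇒ as a loan: monosokiy
Yonekar 'munososiy' matches the inherited outcome exactly, so it is an inherited cognate, not a loan.

inherited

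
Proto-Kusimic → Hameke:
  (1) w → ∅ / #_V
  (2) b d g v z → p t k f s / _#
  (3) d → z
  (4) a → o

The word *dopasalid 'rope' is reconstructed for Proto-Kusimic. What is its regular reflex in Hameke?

Hameke: *dopasalid
  dopasalid (rule 1 does not apply)
  dopasalid → dopasalit   [final devoicing]
  dopasalit → zopasalit   [unconditioned shift]
  zopasalit → zoposolit   [vowel merger]
  giving Hameke zoposolit.

zoposolit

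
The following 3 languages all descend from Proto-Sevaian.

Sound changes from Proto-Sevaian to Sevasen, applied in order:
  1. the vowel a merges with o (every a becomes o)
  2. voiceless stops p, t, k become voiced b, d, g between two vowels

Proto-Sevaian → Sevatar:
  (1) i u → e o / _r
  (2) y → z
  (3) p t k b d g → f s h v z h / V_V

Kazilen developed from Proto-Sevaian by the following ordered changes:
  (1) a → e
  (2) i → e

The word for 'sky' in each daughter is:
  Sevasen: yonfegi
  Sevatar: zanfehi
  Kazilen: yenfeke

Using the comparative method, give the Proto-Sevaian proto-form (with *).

*yanfeki

Position 7: Sevasen has i, Sevatar has i, Kazilen has e. Sevasen preserves i here (none of its changes turn any other segment into i), so the proto-segment is *i.
Position 2: Sevasen has o, Sevatar has a, Kazilen has e. Sevatar preserves a here (none of its changes turn any other segment into a), so the proto-segment is *a.
Position 1: Sevasen has y, Sevatar has z, Kazilen has y. Sevasen preserves y here (none of its changes turn any other segment into y), so the proto-segment is *y.
Continuing position by position gives *yanfeki; check it forward:
Sevasen: start from *yanfeki.
  rule 1 (vowel merger): yanfeki → yonfeki
  rule 2 (intervocalic voicing): yonfeki → yonfegi
  ⇒ Sevasen yonfegi
Sevatar: *yanfeki > zanfeki > zanfehi  (by unconditioned shift, intervocalic lenition)
Kazilen: start from *yanfeki.
  rule 1 (vowel merger): yanfeki → yenfeki
  rule 2 (vowel merger): yenfeki → yenfeke
  ⇒ Kazilen yenfeke
Only *yanfeki yields all of Sevasen yonfegi, Sevatar zanfehi, Kazilen yenfeke.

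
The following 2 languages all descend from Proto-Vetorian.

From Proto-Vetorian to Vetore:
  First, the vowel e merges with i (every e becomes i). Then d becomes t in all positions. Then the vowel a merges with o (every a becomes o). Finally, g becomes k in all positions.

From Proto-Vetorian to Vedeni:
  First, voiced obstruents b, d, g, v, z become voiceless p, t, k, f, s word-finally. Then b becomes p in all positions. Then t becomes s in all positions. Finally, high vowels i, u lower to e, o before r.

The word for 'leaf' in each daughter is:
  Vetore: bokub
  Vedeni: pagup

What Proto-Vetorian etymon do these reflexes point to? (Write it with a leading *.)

*bagub

Position 5: Vetore has b, Vedeni has p. Vetore preserves b here (none of its changes turn any other segment into b), so the proto-segment is *b.
Position 3: Vetore has k, Vedeni has g. Vedeni preserves g here (none of its changes turn any other segment into g), so the proto-segment is *g.
Position 1: Vetore has b, Vedeni has p. Vetore preserves b here (none of its changes turn any other segment into b), so the proto-segment is *b.
Continuing position by position gives *bagub; check it forward:
Vetore: *bagub > bogub > bokub  (by vowel merger, unconditioned shift)
Vedeni: *bagub > bagup > pagup  (by final devoicing, unconditioned shift)
Only *bagub yields all of Vetore bokub, Vedeni pagup.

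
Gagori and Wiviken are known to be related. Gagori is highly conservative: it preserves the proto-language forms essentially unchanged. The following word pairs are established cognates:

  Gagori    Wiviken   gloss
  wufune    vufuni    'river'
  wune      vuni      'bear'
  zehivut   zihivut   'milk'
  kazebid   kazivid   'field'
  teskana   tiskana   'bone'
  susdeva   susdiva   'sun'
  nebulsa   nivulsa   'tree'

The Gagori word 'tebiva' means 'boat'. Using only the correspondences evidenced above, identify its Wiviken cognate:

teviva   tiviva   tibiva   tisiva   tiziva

kazebid ~ kazivid, nebulsa ~ nivulsa — Gagori e corresponds to Wiviken i after a consonant, before a labial obstruent.
kazebid ~ kazivid — Gagori b corresponds to Wiviken v between vowels (before a front vowel).
Applying these to Gagori 'tebiva':
  tebiva → tibiva   (e→i after a consonant, before a labial obstruent)
  tibiva → tiviva   (b→v between vowels (before a front vowel))
So the Wiviken cognate is 'tiviva'.

tiviva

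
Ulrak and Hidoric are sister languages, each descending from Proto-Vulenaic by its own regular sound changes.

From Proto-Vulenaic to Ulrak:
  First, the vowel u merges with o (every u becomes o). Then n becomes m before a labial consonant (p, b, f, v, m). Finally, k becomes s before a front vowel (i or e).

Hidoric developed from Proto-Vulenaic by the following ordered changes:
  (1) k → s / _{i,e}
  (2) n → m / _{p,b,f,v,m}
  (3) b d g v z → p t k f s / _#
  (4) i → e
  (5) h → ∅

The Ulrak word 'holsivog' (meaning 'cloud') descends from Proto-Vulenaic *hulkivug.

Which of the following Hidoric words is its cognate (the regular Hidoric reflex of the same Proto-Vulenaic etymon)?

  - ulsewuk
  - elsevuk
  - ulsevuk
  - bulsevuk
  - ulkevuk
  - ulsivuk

Hidoric: *hulkivug > hulsivug > hulsivuk > hulsevuk > ulsevuk  (by palatalisation, final devoicing, vowel merger, h-loss)

ulsevuk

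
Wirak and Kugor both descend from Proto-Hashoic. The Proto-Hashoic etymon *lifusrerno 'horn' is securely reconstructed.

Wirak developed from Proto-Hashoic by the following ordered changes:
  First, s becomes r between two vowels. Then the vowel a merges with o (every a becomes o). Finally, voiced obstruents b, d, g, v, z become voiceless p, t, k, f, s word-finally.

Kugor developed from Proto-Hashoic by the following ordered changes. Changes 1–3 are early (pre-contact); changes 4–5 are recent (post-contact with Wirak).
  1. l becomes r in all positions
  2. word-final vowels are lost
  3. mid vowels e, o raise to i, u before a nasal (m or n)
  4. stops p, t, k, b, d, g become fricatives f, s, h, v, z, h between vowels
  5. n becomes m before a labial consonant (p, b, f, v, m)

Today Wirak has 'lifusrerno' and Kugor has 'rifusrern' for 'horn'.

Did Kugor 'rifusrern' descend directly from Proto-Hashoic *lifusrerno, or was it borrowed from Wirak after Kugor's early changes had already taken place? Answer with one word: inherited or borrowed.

inherited

If inherited, *lifusrerno would pass through all of Kugor's changes:
Kugor: start from *lifusrerno.
  rule 1 (unconditioned shift): lifusrerno → rifusrerno
  rule 2 (apocope): rifusrerno → rifusrern
  rule 3: no change — rifusrern
  rule 4: no change — rifusrern
  rule 5: no change — rifusrern
  ⇒ Kugor rifusrern
If borrowed from Wirak 'lifusrerno' after the early changes, it would undergo only the recent ones:
  rule 4 (intervocalic lenition): no change (lifusrerno)
  rule 5 (nasal place assimilation): no change (lifusrerno)
  ⇒ as a loan: lifusrerno
Kugor 'rifusrern' matches the inherited outcome exactly, so it is an inherited cognate, not a loan.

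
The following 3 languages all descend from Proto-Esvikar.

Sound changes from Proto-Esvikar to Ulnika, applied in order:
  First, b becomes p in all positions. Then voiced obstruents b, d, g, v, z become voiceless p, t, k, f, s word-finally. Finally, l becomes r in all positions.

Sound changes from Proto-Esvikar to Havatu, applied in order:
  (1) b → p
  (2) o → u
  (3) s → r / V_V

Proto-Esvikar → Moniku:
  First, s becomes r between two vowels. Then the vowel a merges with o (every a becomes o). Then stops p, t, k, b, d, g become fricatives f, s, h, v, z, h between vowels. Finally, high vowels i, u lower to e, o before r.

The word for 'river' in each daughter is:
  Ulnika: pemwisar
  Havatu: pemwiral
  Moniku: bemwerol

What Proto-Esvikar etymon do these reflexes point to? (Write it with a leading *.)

Position 7: Ulnika has a, Havatu has a, Moniku has o. Ulnika preserves a here (none of its changes turn any other segment into a), so the proto-segment is *a.
Position 1: Ulnika has p, Havatu has p, Moniku has b. Moniku preserves b here (none of its changes turn any other segment into b), so the proto-segment is *b.
Position 6: Ulnika has s, Havatu has r, Moniku has r. Taking the neighbouring segments as reconstructed: Ulnika s can only go back to *s; Havatu r could go back to *s or *r; Moniku r could go back to *s or *r — the one source consistent with every daughter is *s.
Verify the candidate proto-form against each daughter:
Ulnika: start from *bemwisal.
  rule 1 (unconditioned shift): bemwisal → pemwisal
  rule 2: no change — pemwisal
  rule 3 (unconditioned shift): pemwisal → pemwisar
  ⇒ Ulnika pemwisar
Havatu: *bemwisal > pemwisal > pemwiral  (by unconditioned shift, rhotacism)
Moniku: *bemwisal
  bemwisal → bemwiral   [rhotacism]
  bemwiral → bemwirol   [vowel merger]
  bemwirol (rule 3 does not apply)
  bemwirol → bemwerol   [pre-rhotic lowering]
  giving Moniku bemwerol.
No other proto-form is consistent with every reflex, so the reconstruction is *bemwisal.

*bemwisal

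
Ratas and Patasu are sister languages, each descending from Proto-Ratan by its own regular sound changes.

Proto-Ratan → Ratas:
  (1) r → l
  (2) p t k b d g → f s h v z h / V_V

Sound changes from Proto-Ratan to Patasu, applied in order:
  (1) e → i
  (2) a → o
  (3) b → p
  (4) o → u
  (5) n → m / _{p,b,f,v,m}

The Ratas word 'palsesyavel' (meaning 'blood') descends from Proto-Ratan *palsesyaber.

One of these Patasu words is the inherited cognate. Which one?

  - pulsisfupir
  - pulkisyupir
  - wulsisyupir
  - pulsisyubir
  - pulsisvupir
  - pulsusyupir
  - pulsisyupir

Patasu: *palsesyaber
  palsesyaber → palsisyabir   [vowel merger]
  palsisyabir → polsisyobir   [vowel merger]
  polsisyobir → polsisyopir   [unconditioned shift]
  polsisyopir → pulsisyupir   [vowel merger]
  pulsisyupir (rule 5 does not apply)
  giving Patasu pulsisyupir.
The other candidates each miss or misapply at least one Patasu change.

pulsisyupir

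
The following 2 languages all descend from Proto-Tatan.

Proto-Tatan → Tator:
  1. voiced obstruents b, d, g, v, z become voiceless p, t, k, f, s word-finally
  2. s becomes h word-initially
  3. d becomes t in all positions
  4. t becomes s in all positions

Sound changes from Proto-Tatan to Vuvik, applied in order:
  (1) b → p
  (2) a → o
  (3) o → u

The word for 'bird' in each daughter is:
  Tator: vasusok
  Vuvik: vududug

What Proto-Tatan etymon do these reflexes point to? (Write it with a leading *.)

*vadudog

Position 5: Tator has s, Vuvik has d. Vuvik preserves d here (none of its changes turn any other segment into d), so the proto-segment is *d.
Position 3: Tator has s, Vuvik has d. Vuvik preserves d here (none of its changes turn any other segment into d), so the proto-segment is *d.
Position 7: Tator has k, Vuvik has g. Vuvik preserves g here (none of its changes turn any other segment into g), so the proto-segment is *g.
Verify the candidate proto-form against each daughter:
Tator: start from *vadudog.
  rule 1 (final devoicing): vadudog → vadudok
  rule 2: no change — vadudok
  rule 3 (unconditioned shift): vadudok → vatutok
  rule 4 (unconditioned shift): vatutok → vasusok
  ⇒ Tator vasusok
Vuvik: *vadudog > vodudog > vududug  (by vowel merger, vowel merger)
*vadudog is the unique common source.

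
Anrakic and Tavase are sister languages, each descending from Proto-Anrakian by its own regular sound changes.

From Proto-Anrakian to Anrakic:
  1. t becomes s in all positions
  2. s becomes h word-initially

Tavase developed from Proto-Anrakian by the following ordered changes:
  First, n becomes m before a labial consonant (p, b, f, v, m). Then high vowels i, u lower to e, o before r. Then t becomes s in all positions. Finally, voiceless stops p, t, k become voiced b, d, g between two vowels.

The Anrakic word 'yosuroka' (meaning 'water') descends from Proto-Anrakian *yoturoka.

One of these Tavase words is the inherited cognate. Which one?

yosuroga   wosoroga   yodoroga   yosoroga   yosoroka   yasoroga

Tavase: *yoturoka
  yoturoka (rule 1 does not apply)
  yoturoka → yotoroka   [pre-rhotic lowering]
  yotoroka → yosoroka   [unconditioned shift]
  yosoroka → yosoroga   [intervocalic voicing]
  giving Tavase yosoroga.
Among the options, 'yosoroga' alone shows every Tavase change applied in order.

yosoroga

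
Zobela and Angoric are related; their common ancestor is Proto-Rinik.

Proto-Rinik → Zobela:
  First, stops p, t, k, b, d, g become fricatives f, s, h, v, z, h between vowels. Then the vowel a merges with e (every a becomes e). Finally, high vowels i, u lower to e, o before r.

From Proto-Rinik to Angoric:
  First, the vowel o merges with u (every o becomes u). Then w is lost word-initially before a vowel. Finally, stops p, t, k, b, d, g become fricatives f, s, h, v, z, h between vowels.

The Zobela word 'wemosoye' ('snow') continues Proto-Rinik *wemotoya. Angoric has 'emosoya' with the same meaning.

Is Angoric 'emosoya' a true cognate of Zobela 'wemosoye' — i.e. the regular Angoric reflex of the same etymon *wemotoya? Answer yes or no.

Derive the expected Angoric reflex of *wemotoya:
Angoric: *wemotoya
  wemotoya → wemutuya   [vowel merger]
  wemutuya → emutuya   [glide loss]
  emutuya → emusuya   [intervocalic lenition]
  giving Angoric emusuya.
The regular Angoric reflex would be 'emusuya', but the attested form is 'emosoya'. The correspondence is irregular, so they are not cognates (the Angoric form has a different source).

no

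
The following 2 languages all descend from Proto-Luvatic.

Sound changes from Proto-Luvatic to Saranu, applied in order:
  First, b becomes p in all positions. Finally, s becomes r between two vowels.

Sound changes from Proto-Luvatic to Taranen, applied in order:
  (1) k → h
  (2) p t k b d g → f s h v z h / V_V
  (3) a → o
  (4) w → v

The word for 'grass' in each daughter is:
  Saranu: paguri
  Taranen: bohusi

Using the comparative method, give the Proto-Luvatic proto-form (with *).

*bagusi

Position 2: Saranu has a, Taranen has o. Saranu preserves a here (none of its changes turn any other segment into a), so the proto-segment is *a.
Position 3: Saranu has g, Taranen has h. Saranu preserves g here (none of its changes turn any other segment into g), so the proto-segment is *g.
Verify the candidate proto-form against each daughter:
Saranu: start from *bagusi.
  rule 1 (unconditioned shift): bagusi → pagusi
  rule 2 (rhotacism): pagusi → paguri
  ⇒ Saranu paguri
Taranen: *bagusi
  bagusi (rule 1 does not apply)
  bagusi → bahusi   [intervocalic lenition]
  bahusi → bohusi   [vowel merger]
  bohusi (rule 4 does not apply)
  giving Taranen bohusi.
*bagusi is the unique common source.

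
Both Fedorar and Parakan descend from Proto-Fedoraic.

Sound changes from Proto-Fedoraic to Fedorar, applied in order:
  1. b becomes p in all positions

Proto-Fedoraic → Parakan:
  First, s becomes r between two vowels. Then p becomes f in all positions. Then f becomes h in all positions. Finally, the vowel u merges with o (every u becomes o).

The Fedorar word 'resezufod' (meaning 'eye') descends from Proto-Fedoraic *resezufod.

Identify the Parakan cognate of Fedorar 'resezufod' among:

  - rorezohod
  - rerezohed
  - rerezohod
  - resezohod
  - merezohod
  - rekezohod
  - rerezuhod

rerezohod

Parakan: *resezufod
  resezufod → rerezufod   [rhotacism]
  rerezufod (rule 2 does not apply)
  rerezufod → rerezuhod   [unconditioned shift]
  rerezuhod → rerezohod   [vowel merger]
  giving Parakan rerezohod.
The other candidates each miss or misapply at least one Parakan change.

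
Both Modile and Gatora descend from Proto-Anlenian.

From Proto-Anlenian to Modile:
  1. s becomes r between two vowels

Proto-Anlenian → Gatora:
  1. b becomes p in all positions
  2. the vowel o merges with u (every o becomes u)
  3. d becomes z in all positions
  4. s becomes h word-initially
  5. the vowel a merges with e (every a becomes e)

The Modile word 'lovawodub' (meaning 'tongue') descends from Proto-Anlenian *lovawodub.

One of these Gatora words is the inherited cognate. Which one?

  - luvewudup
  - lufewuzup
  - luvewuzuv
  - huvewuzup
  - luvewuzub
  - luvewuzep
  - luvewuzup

Gatora: *lovawodub
  lovawodub → lovawodup   [unconditioned shift]
  lovawodup → luvawudup   [vowel merger]
  luvawudup → luvawuzup   [unconditioned shift]
  luvawuzup (rule 4 does not apply)
  luvawuzup → luvewuzup   [vowel merger]
  giving Gatora luvewuzup.
Among the options, 'luvewuzup' alone shows every Gatora change applied in order.

luvewuzup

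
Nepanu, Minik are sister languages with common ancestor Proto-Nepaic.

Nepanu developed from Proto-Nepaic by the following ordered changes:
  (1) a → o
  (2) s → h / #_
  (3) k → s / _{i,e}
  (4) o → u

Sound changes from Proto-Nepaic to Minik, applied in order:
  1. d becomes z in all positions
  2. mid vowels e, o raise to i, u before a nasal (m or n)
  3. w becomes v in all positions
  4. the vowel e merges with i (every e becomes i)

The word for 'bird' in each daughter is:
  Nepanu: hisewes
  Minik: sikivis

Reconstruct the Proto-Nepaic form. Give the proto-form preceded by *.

*sikewes

Position 3: Nepanu has s, Minik has k. Minik preserves k here (none of its changes turn any other segment into k), so the proto-segment is *k.
Position 5: Nepanu has w, Minik has v. Nepanu preserves w here (none of its changes turn any other segment into w), so the proto-segment is *w.
Verify the candidate proto-form against each daughter:
Nepanu: *sikewes > hikewes > hisewes  (by debuccalisation, palatalisation)
Minik: *sikewes
  sikewes (rule 1 does not apply)
  sikewes (rule 2 does not apply)
  sikewes → sikeves   [unconditioned shift]
  sikeves → sikivis   [vowel merger]
  giving Minik sikivis.
Only *sikewes yields all of Nepanu hisewes, Minik sikivis.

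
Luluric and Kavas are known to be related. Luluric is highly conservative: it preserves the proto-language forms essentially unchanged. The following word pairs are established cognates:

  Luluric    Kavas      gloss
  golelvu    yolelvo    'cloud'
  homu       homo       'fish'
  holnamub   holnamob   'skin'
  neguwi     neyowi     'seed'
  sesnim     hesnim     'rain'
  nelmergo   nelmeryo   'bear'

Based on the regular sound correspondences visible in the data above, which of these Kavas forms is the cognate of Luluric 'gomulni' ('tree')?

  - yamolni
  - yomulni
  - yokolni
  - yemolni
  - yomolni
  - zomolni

yomolni

golelvu ~ yolelvo — Luluric g corresponds to Kavas y word-initially before a back vowel.
neguwi ~ neyowi — Luluric u corresponds to Kavas o after a consonant, before a consonant other than r, m, n, p, b, f, v.
Applying these to Luluric 'gomulni':
  gomulni → yomulni   (g→y word-initially before a back vowel)
  yomulni → yomolni   (u→o after a consonant, before a consonant other than r, m, n, p, b, f, v)
So the Kavas cognate is 'yomolni'.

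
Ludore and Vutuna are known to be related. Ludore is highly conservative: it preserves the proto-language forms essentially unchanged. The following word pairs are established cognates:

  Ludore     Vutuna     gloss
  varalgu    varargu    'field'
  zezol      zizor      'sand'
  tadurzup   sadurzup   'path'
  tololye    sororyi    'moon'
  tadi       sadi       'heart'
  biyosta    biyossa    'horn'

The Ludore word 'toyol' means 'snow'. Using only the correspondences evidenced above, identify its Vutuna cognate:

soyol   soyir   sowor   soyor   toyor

soyor

tololye ~ sororyi — Ludore t corresponds to Vutuna s word-initially before a back vowel.
zezol ~ zizor — Ludore l corresponds to Vutuna r word-finally.
Applying these to Ludore 'toyol':
  toyol → soyol   (t→s word-initially before a back vowel)
  soyol → soyor   (l→r word-finally)
So the Vutuna cognate is 'soyor'.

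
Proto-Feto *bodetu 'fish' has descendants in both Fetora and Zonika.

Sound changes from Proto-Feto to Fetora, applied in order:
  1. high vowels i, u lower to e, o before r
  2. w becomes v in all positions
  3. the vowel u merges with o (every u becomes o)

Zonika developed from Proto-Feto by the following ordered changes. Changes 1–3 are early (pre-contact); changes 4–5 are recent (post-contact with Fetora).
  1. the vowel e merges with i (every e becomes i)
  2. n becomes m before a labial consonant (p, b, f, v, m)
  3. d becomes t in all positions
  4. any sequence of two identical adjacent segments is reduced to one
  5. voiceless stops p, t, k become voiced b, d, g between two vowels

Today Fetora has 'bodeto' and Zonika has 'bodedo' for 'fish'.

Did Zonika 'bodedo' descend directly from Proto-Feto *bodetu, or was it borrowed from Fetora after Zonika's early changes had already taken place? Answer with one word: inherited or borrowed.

borrowed

If inherited, *bodetu would pass through all of Zonika's changes:
Zonika: *bodetu
  bodetu → boditu   [vowel merger]
  boditu (rule 2 does not apply)
  boditu → botitu   [unconditioned shift]
  botitu (rule 4 does not apply)
  botitu → bodidu   [intervocalic voicing]
  giving Zonika bodidu.
If borrowed from Fetora 'bodeto' after the early changes, it would undergo only the recent ones:
  rule 4 (degemination): no change (bodeto)
  rule 5 (intervocalic voicing): bodeto → bodedo
  ⇒ as a loan: bodedo
Zonika 'bodedo' matches the loan outcome 'bodedo', not the inherited 'bodidu' — it skipped the early Zonika changes, so it was borrowed from Fetora.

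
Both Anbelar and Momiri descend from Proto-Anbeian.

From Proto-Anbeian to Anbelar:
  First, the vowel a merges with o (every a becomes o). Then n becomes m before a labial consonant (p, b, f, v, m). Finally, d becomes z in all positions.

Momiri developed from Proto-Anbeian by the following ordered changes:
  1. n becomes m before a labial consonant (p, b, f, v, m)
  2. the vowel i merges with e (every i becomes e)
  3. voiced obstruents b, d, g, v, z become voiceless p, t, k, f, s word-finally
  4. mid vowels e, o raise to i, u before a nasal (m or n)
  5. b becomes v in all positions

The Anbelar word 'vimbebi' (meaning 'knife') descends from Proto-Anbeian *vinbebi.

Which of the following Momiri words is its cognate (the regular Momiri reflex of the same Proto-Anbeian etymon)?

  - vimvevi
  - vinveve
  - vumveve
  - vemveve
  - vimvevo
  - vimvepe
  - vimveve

Momiri: start from *vinbebi.
  rule 1 (nasal place assimilation): vinbebi → vimbebi
  rule 2 (vowel merger): vimbebi → vembebe
  rule 3: no change — vembebe
  rule 4 (pre-nasal raising): vembebe → vimbebe
  rule 5 (unconditioned shift): vimbebe → vimveve
  ⇒ Momiri vimveve
Among the options, 'vimveve' alone shows every Momiri change applied in order.

vimveve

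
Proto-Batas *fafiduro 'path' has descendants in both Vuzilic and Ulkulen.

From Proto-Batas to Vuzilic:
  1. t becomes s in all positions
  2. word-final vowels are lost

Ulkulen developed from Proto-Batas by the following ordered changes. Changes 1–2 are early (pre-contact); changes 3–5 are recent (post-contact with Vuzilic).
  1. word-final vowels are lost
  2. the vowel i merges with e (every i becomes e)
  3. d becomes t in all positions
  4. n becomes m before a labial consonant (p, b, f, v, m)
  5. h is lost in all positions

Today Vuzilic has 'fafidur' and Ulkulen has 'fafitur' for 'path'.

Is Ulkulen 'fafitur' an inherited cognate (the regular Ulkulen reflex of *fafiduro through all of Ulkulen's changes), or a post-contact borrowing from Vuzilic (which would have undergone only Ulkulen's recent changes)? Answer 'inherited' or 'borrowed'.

borrowed

If inherited, *fafiduro would pass through all of Ulkulen's changes:
Ulkulen: *fafiduro > fafidur > fafedur > fafetur  (by apocope, vowel merger, unconditioned shift)
If borrowed from Vuzilic 'fafidur' after the early changes, it would undergo only the recent ones:
  rule 3 (unconditioned shift): fafidur → fafitur
  rule 4 (nasal place assimilation): no change (fafitur)
  rule 5 (h-loss): no change (fafitur)
  ⇒ as a loan: fafitur
Ulkulen 'fafitur' matches the loan outcome 'fafitur', not the inherited 'fafetur' — it skipped the early Ulkulen changes, so it was borrowed from Vuzilic.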